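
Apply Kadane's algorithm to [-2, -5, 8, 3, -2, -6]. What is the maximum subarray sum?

Using Kadane's algorithm on [-2, -5, 8, 3, -2, -6]:

Scanning through the array:
Position 1 (value -5): max_ending_here = -5, max_so_far = -2
Position 2 (value 8): max_ending_here = 8, max_so_far = 8
Position 3 (value 3): max_ending_here = 11, max_so_far = 11
Position 4 (value -2): max_ending_here = 9, max_so_far = 11
Position 5 (value -6): max_ending_here = 3, max_so_far = 11

Maximum subarray: [8, 3]
Maximum sum: 11

The maximum subarray is [8, 3] with sum 11. This subarray runs from index 2 to index 3.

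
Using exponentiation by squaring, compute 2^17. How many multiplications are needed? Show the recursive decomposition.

Computing 2^17 by squaring (build up from 2^1; each line after the first costs one multiplication):

2^1 = 2
2^2 = (2^1)^2 = 2^2 = 4
2^4 = (2^2)^2 = 4^2 = 16
2^8 = (2^4)^2 = 16^2 = 256
2^16 = (2^8)^2 = 256^2 = 65536
2^17 = 2 * 2^16 = 2 * 65536 = 131072

Result: 131072
Multiplications needed: 5 (5 lines after 2^1)

2^17 = 131072. Using exponentiation by squaring, this requires 5 multiplications. The key idea: if the exponent is even, square the half-power; if odd, multiply by the base once.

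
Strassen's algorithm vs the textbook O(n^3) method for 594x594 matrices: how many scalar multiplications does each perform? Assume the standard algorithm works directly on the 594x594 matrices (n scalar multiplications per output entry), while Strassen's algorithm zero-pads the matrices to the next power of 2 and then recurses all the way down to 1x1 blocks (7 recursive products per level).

Matrix multiplication for 594x594 matrices:

Strassen's algorithm requires power-of-2 dimensions. Pad 594x594 to 1024x1024 (next power of 2).

Standard algorithm: 594^3 = 209584584 multiplications
Strassen's algorithm: 7^(log2(1024)) = 7^10 = 282475249 multiplications
Difference: 209584584 - 282475249 = -72890665 (Strassen uses MORE here due to padding overhead — for small or just-over-power-of-2 n, padding can outweigh the per-level savings)

Standard: 209584584 multiplications (594^3). Strassen: 282475249 multiplications (7^10, after padding to 1024x1024). Strassen reduces 8 recursive multiplications to 7 at each level.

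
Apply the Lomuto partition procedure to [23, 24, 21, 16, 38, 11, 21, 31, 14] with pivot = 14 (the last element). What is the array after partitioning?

Lomuto partition with pivot = 14:

Initial array: [23, 24, 21, 16, 38, 11, 21, 31, 14]

arr[0]=23 > 14: no swap
arr[1]=24 > 14: no swap
arr[2]=21 > 14: no swap
arr[3]=16 > 14: no swap
arr[4]=38 > 14: no swap
arr[5]=11 <= 14: swap with position 0, array becomes [11, 24, 21, 16, 38, 23, 21, 31, 14]
arr[6]=21 > 14: no swap
arr[7]=31 > 14: no swap

Place pivot at position 1: [11, 14, 21, 16, 38, 23, 21, 31, 24]
Pivot position: 1

After partitioning with pivot 14, the array becomes [11, 14, 21, 16, 38, 23, 21, 31, 24]. The pivot is placed at index 1. All elements to the left of the pivot are <= 14, and all elements to the right are > 14.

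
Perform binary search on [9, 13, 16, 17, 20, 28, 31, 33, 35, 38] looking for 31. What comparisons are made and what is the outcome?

Binary search for 31 in [9, 13, 16, 17, 20, 28, 31, 33, 35, 38]:

lo=0, hi=9, mid=4, arr[mid]=20 -> 20 < 31, search right half
lo=5, hi=9, mid=7, arr[mid]=33 -> 33 > 31, search left half
lo=5, hi=6, mid=5, arr[mid]=28 -> 28 < 31, search right half
lo=6, hi=6, mid=6, arr[mid]=31 -> Found target at index 6!

Binary search finds 31 at index 6 after 4 comparisons. The search repeatedly halves the search space by comparing with the middle element.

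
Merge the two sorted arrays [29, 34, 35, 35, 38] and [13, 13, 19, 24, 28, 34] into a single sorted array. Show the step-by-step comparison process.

Merging process:

Compare 29 vs 13: take 13 from right. Merged: [13]
Compare 29 vs 13: take 13 from right. Merged: [13, 13]
Compare 29 vs 19: take 19 from right. Merged: [13, 13, 19]
Compare 29 vs 24: take 24 from right. Merged: [13, 13, 19, 24]
Compare 29 vs 28: take 28 from right. Merged: [13, 13, 19, 24, 28]
Compare 29 vs 34: take 29 from left. Merged: [13, 13, 19, 24, 28, 29]
Compare 34 vs 34: take 34 from left. Merged: [13, 13, 19, 24, 28, 29, 34]
Compare 35 vs 34: take 34 from right. Merged: [13, 13, 19, 24, 28, 29, 34, 34]
Append remaining from left: [35, 35, 38]. Merged: [13, 13, 19, 24, 28, 29, 34, 34, 35, 35, 38]

Final merged array: [13, 13, 19, 24, 28, 29, 34, 34, 35, 35, 38]
Total comparisons: 8

The merged array is [13, 13, 19, 24, 28, 29, 34, 34, 35, 35, 38], requiring 8 comparisons. The merge step runs in O(n) time where n is the total number of elements.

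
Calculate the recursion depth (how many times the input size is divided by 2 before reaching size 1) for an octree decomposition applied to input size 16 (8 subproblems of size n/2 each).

For divide and conquer with division factor 2:

Problem sizes at each level:
Level 0: 16
Level 1: 8
Level 2: 4
Level 3: 2
Level 4: 1

The root is level 0 and the size-1 base case is level 4 (the tree spans levels 0 through 4, i.e. 5 levels counting the root), so the depth is the number of divisions: log_2(16) = 4

The recursion tree depth is log_2(16) = 4. At each level, the problem size is divided by 2, so it takes 4 divisions to reduce to a base case of size 1. The algorithm makes 8 recursive calls at each level.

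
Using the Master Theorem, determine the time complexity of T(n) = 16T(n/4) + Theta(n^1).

Master Theorem for T(n) = 16T(n/4) + O(n^1):

a = 16, b = 4, c = 1
log_b(a) = log_4(16) = 2.0000

Case 1: c = 1 < log_4(16) = 2.0000
T(n) = O(n^(log_4 16)) = O(n^2)

For T(n) = 16T(n/4) + O(n^1): log_4(16) = 2.0000. This is Case 1 of the Master Theorem (c < log_b(a), work dominated by leaves), giving O(n^2).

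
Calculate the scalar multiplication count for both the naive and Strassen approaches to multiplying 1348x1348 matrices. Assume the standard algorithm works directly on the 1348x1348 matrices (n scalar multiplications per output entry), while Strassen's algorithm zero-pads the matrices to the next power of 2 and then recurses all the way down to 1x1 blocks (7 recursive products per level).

Matrix multiplication for 1348x1348 matrices:

Strassen's algorithm requires power-of-2 dimensions. Pad 1348x1348 to 2048x2048 (next power of 2).

Standard algorithm: 1348^3 = 2449456192 multiplications
Strassen's algorithm: 7^(log2(2048)) = 7^11 = 1977326743 multiplications
Savings: 2449456192 - 1977326743 = 472129449 multiplications

Standard: 2449456192 multiplications (1348^3). Strassen: 1977326743 multiplications (7^11, after padding to 2048x2048). Strassen reduces 8 recursive multiplications to 7 at each level.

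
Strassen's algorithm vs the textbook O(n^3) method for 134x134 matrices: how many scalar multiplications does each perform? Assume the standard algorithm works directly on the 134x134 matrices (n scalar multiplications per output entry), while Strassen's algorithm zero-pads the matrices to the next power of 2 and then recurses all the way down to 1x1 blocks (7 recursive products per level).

Matrix multiplication for 134x134 matrices:

Strassen's algorithm requires power-of-2 dimensions. Pad 134x134 to 256x256 (next power of 2).

Standard algorithm: 134^3 = 2406104 multiplications
Strassen's algorithm: 7^(log2(256)) = 7^8 = 5764801 multiplications
Difference: 2406104 - 5764801 = -3358697 (Strassen uses MORE here due to padding overhead — for small or just-over-power-of-2 n, padding can outweigh the per-level savings)

Standard: 2406104 multiplications (134^3). Strassen: 5764801 multiplications (7^8, after padding to 256x256). Strassen reduces 8 recursive multiplications to 7 at each level.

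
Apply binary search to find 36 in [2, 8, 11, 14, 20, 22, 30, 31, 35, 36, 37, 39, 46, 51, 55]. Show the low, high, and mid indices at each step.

Binary search for 36 in [2, 8, 11, 14, 20, 22, 30, 31, 35, 36, 37, 39, 46, 51, 55]:

lo=0, hi=14, mid=7, arr[mid]=31 -> 31 < 36, search right half
lo=8, hi=14, mid=11, arr[mid]=39 -> 39 > 36, search left half
lo=8, hi=10, mid=9, arr[mid]=36 -> Found target at index 9!

Binary search finds 36 at index 9 after 3 comparisons. The search repeatedly halves the search space by comparing with the middle element.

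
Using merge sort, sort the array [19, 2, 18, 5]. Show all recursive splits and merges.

Merge sort trace:

Split: [19, 2, 18, 5] -> [19, 2] and [18, 5]
  Split: [19, 2] -> [19] and [2]
  Merge: [19] + [2] -> [2, 19]
  Split: [18, 5] -> [18] and [5]
  Merge: [18] + [5] -> [5, 18]
Merge: [2, 19] + [5, 18] -> [2, 5, 18, 19]

Final sorted array: [2, 5, 18, 19]

The merge sort proceeds by recursively splitting the array and merging sorted halves.
After all merges, the sorted array is [2, 5, 18, 19].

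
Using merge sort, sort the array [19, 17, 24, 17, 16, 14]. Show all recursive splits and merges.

Merge sort trace:

Split: [19, 17, 24, 17, 16, 14] -> [19, 17, 24] and [17, 16, 14]
  Split: [19, 17, 24] -> [19] and [17, 24]
    Split: [17, 24] -> [17] and [24]
    Merge: [17] + [24] -> [17, 24]
  Merge: [19] + [17, 24] -> [17, 19, 24]
  Split: [17, 16, 14] -> [17] and [16, 14]
    Split: [16, 14] -> [16] and [14]
    Merge: [16] + [14] -> [14, 16]
  Merge: [17] + [14, 16] -> [14, 16, 17]
Merge: [17, 19, 24] + [14, 16, 17] -> [14, 16, 17, 17, 19, 24]

Final sorted array: [14, 16, 17, 17, 19, 24]

The merge sort proceeds by recursively splitting the array and merging sorted halves.
After all merges, the sorted array is [14, 16, 17, 17, 19, 24].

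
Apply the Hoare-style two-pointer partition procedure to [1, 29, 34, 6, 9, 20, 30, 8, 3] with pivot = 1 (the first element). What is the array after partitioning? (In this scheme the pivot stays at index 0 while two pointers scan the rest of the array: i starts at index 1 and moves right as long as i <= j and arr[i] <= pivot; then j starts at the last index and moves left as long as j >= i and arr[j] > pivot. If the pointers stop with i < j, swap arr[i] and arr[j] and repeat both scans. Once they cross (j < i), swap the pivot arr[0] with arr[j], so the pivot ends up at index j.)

Hoare-style two-pointer partition with pivot = 1:

Initial array: [1, 29, 34, 6, 9, 20, 30, 8, 3]

Pointers start at i = 1, j = 8.
i ends at 1, j ends at 0: the pointers have crossed (j < i), so scanning stops.

j = 0, so swapping arr[0] with arr[j] leaves the pivot at position 0: [1, 29, 34, 6, 9, 20, 30, 8, 3]
Pivot position: 0

After partitioning with pivot 1, the array becomes [1, 29, 34, 6, 9, 20, 30, 8, 3]. The pivot is placed at index 0. All elements to the left of the pivot are <= 1, and all elements to the right are > 1.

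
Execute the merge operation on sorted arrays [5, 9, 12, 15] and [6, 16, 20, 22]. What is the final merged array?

Merging process:

Compare 5 vs 6: take 5 from left. Merged: [5]
Compare 9 vs 6: take 6 from right. Merged: [5, 6]
Compare 9 vs 16: take 9 from left. Merged: [5, 6, 9]
Compare 12 vs 16: take 12 from left. Merged: [5, 6, 9, 12]
Compare 15 vs 16: take 15 from left. Merged: [5, 6, 9, 12, 15]
Append remaining from right: [16, 20, 22]. Merged: [5, 6, 9, 12, 15, 16, 20, 22]

Final merged array: [5, 6, 9, 12, 15, 16, 20, 22]
Total comparisons: 5

The merged array is [5, 6, 9, 12, 15, 16, 20, 22], requiring 5 comparisons. The merge step runs in O(n) time where n is the total number of elements.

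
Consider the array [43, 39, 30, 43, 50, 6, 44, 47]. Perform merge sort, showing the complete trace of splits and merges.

Merge sort trace:

Split: [43, 39, 30, 43, 50, 6, 44, 47] -> [43, 39, 30, 43] and [50, 6, 44, 47]
  Split: [43, 39, 30, 43] -> [43, 39] and [30, 43]
    Split: [43, 39] -> [43] and [39]
    Merge: [43] + [39] -> [39, 43]
    Split: [30, 43] -> [30] and [43]
    Merge: [30] + [43] -> [30, 43]
  Merge: [39, 43] + [30, 43] -> [30, 39, 43, 43]
  Split: [50, 6, 44, 47] -> [50, 6] and [44, 47]
    Split: [50, 6] -> [50] and [6]
    Merge: [50] + [6] -> [6, 50]
    Split: [44, 47] -> [44] and [47]
    Merge: [44] + [47] -> [44, 47]
  Merge: [6, 50] + [44, 47] -> [6, 44, 47, 50]
Merge: [30, 39, 43, 43] + [6, 44, 47, 50] -> [6, 30, 39, 43, 43, 44, 47, 50]

Final sorted array: [6, 30, 39, 43, 43, 44, 47, 50]

The merge sort proceeds by recursively splitting the array and merging sorted halves.
After all merges, the sorted array is [6, 30, 39, 43, 43, 44, 47, 50].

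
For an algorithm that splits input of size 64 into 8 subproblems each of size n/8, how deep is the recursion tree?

For divide and conquer with division factor 8:

Problem sizes at each level:
Level 0: 64
Level 1: 8
Level 2: 1

The root is level 0 and the size-1 base case is level 2 (the tree spans levels 0 through 2, i.e. 3 levels counting the root), so the depth is the number of divisions: log_8(64) = 2

The recursion tree depth is log_8(64) = 2. At each level, the problem size is divided by 8, so it takes 2 divisions to reduce to a base case of size 1. The algorithm makes 8 recursive calls at each level.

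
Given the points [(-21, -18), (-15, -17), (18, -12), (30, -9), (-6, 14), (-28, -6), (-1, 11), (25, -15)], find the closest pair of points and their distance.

Computing all pairwise distances among 8 points:

d((-21, -18), (-15, -17)) = 6.0828
d((-21, -18), (18, -12)) = 39.4588
d((-21, -18), (30, -9)) = 51.788
d((-21, -18), (-6, 14)) = 35.3412
d((-21, -18), (-28, -6)) = 13.8924
d((-21, -18), (-1, 11)) = 35.2278
d((-21, -18), (25, -15)) = 46.0977
d((-15, -17), (18, -12)) = 33.3766
d((-15, -17), (30, -9)) = 45.7056
d((-15, -17), (-6, 14)) = 32.28
d((-15, -17), (-28, -6)) = 17.0294
d((-15, -17), (-1, 11)) = 31.305
d((-15, -17), (25, -15)) = 40.05
d((18, -12), (30, -9)) = 12.3693
d((18, -12), (-6, 14)) = 35.3836
d((18, -12), (-28, -6)) = 46.3897
d((18, -12), (-1, 11)) = 29.8329
d((18, -12), (25, -15)) = 7.6158
d((30, -9), (-6, 14)) = 42.72
d((30, -9), (-28, -6)) = 58.0775
d((30, -9), (-1, 11)) = 36.8917
d((30, -9), (25, -15)) = 7.8102
d((-6, 14), (-28, -6)) = 29.7321
d((-6, 14), (-1, 11)) = 5.831 <-- minimum
d((-6, 14), (25, -15)) = 42.45
d((-28, -6), (-1, 11)) = 31.9061
d((-28, -6), (25, -15)) = 53.7587
d((-1, 11), (25, -15)) = 36.7696

Closest pair: (-6, 14) and (-1, 11) with distance 5.831

The closest pair is (-6, 14) and (-1, 11) with Euclidean distance 5.831. For 8 points, brute-force pairwise comparison is shown above. For large n, the divide-and-conquer algorithm (sort by x, recurse on halves, check the dividing strip) achieves O(n log n).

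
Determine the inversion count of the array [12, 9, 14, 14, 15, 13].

Finding inversions in [12, 9, 14, 14, 15, 13]:

(0, 1): arr[0]=12 > arr[1]=9
(2, 5): arr[2]=14 > arr[5]=13
(3, 5): arr[3]=14 > arr[5]=13
(4, 5): arr[4]=15 > arr[5]=13

Total inversions: 4

The array has 4 inversion(s): (0,1), (2,5), (3,5), (4,5). Each pair (i,j) satisfies i < j and arr[i] > arr[j].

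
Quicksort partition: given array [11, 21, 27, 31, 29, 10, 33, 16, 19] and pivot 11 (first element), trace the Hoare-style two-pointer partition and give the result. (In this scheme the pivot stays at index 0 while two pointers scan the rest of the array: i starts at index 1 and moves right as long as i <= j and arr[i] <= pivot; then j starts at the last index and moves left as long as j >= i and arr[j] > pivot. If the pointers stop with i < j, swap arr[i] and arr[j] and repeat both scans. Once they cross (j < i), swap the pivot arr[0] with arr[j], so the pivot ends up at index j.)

Hoare-style two-pointer partition with pivot = 11:

Initial array: [11, 21, 27, 31, 29, 10, 33, 16, 19]

Pointers start at i = 1, j = 8.
i stops at index 1 (arr[1]=21 > 11), j stops at index 5 (arr[5]=10 <= 11): swap arr[1] and arr[5], array becomes [11, 10, 27, 31, 29, 21, 33, 16, 19]
i ends at 2, j ends at 1: the pointers have crossed (j < i), so scanning stops.

Swap pivot arr[0] with arr[1] to place pivot at position 1: [10, 11, 27, 31, 29, 21, 33, 16, 19]
Pivot position: 1

After partitioning with pivot 11, the array becomes [10, 11, 27, 31, 29, 21, 33, 16, 19]. The pivot is placed at index 1. All elements to the left of the pivot are <= 11, and all elements to the right are > 11.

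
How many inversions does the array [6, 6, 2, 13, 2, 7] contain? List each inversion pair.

Finding inversions in [6, 6, 2, 13, 2, 7]:

(0, 2): arr[0]=6 > arr[2]=2
(0, 4): arr[0]=6 > arr[4]=2
(1, 2): arr[1]=6 > arr[2]=2
(1, 4): arr[1]=6 > arr[4]=2
(3, 4): arr[3]=13 > arr[4]=2
(3, 5): arr[3]=13 > arr[5]=7

Total inversions: 6

The array has 6 inversion(s): (0,2), (0,4), (1,2), (1,4), (3,4), (3,5). Each pair (i,j) satisfies i < j and arr[i] > arr[j].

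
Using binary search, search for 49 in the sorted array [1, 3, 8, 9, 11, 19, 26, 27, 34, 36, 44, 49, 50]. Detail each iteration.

Binary search for 49 in [1, 3, 8, 9, 11, 19, 26, 27, 34, 36, 44, 49, 50]:

lo=0, hi=12, mid=6, arr[mid]=26 -> 26 < 49, search right half
lo=7, hi=12, mid=9, arr[mid]=36 -> 36 < 49, search right half
lo=10, hi=12, mid=11, arr[mid]=49 -> Found target at index 11!

Binary search finds 49 at index 11 after 3 comparisons. The search repeatedly halves the search space by comparing with the middle element.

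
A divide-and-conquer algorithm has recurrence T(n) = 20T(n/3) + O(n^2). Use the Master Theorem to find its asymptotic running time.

Master Theorem for T(n) = 20T(n/3) + O(n^2):

a = 20, b = 3, c = 2
log_b(a) = log_3(20) = 2.7268

Case 1: c = 2 < log_3(20) = 2.7268
T(n) = O(n^(log_3 20))

For T(n) = 20T(n/3) + O(n^2): log_3(20) = 2.7268. This is Case 1 of the Master Theorem (c < log_b(a), work dominated by leaves), giving O(n^(log_3 20)).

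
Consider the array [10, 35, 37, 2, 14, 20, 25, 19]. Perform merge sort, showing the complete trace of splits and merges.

Merge sort trace:

Split: [10, 35, 37, 2, 14, 20, 25, 19] -> [10, 35, 37, 2] and [14, 20, 25, 19]
  Split: [10, 35, 37, 2] -> [10, 35] and [37, 2]
    Split: [10, 35] -> [10] and [35]
    Merge: [10] + [35] -> [10, 35]
    Split: [37, 2] -> [37] and [2]
    Merge: [37] + [2] -> [2, 37]
  Merge: [10, 35] + [2, 37] -> [2, 10, 35, 37]
  Split: [14, 20, 25, 19] -> [14, 20] and [25, 19]
    Split: [14, 20] -> [14] and [20]
    Merge: [14] + [20] -> [14, 20]
    Split: [25, 19] -> [25] and [19]
    Merge: [25] + [19] -> [19, 25]
  Merge: [14, 20] + [19, 25] -> [14, 19, 20, 25]
Merge: [2, 10, 35, 37] + [14, 19, 20, 25] -> [2, 10, 14, 19, 20, 25, 35, 37]

Final sorted array: [2, 10, 14, 19, 20, 25, 35, 37]

The merge sort proceeds by recursively splitting the array and merging sorted halves.
After all merges, the sorted array is [2, 10, 14, 19, 20, 25, 35, 37].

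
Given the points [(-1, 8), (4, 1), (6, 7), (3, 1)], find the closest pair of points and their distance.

Computing all pairwise distances among 4 points:

d((-1, 8), (4, 1)) = 8.6023
d((-1, 8), (6, 7)) = 7.0711
d((-1, 8), (3, 1)) = 8.0623
d((4, 1), (6, 7)) = 6.3246
d((4, 1), (3, 1)) = 1.0 <-- minimum
d((6, 7), (3, 1)) = 6.7082

Closest pair: (4, 1) and (3, 1) with distance 1.0

The closest pair is (4, 1) and (3, 1) with Euclidean distance 1.0. For 4 points, brute-force pairwise comparison is shown above. For large n, the divide-and-conquer algorithm (sort by x, recurse on halves, check the dividing strip) achieves O(n log n).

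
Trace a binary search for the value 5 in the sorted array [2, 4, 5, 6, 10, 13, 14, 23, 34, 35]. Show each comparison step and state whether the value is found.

Binary search for 5 in [2, 4, 5, 6, 10, 13, 14, 23, 34, 35]:

lo=0, hi=9, mid=4, arr[mid]=10 -> 10 > 5, search left half
lo=0, hi=3, mid=1, arr[mid]=4 -> 4 < 5, search right half
lo=2, hi=3, mid=2, arr[mid]=5 -> Found target at index 2!

Binary search finds 5 at index 2 after 3 comparisons. The search repeatedly halves the search space by comparing with the middle element.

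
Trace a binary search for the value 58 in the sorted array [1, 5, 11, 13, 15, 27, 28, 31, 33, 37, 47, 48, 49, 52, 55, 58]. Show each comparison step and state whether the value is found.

Binary search for 58 in [1, 5, 11, 13, 15, 27, 28, 31, 33, 37, 47, 48, 49, 52, 55, 58]:

lo=0, hi=15, mid=7, arr[mid]=31 -> 31 < 58, search right half
lo=8, hi=15, mid=11, arr[mid]=48 -> 48 < 58, search right half
lo=12, hi=15, mid=13, arr[mid]=52 -> 52 < 58, search right half
lo=14, hi=15, mid=14, arr[mid]=55 -> 55 < 58, search right half
lo=15, hi=15, mid=15, arr[mid]=58 -> Found target at index 15!

Binary search finds 58 at index 15 after 5 comparisons. The search repeatedly halves the search space by comparing with the middle element.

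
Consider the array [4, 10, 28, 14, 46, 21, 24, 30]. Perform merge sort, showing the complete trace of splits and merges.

Merge sort trace:

Split: [4, 10, 28, 14, 46, 21, 24, 30] -> [4, 10, 28, 14] and [46, 21, 24, 30]
  Split: [4, 10, 28, 14] -> [4, 10] and [28, 14]
    Split: [4, 10] -> [4] and [10]
    Merge: [4] + [10] -> [4, 10]
    Split: [28, 14] -> [28] and [14]
    Merge: [28] + [14] -> [14, 28]
  Merge: [4, 10] + [14, 28] -> [4, 10, 14, 28]
  Split: [46, 21, 24, 30] -> [46, 21] and [24, 30]
    Split: [46, 21] -> [46] and [21]
    Merge: [46] + [21] -> [21, 46]
    Split: [24, 30] -> [24] and [30]
    Merge: [24] + [30] -> [24, 30]
  Merge: [21, 46] + [24, 30] -> [21, 24, 30, 46]
Merge: [4, 10, 14, 28] + [21, 24, 30, 46] -> [4, 10, 14, 21, 24, 28, 30, 46]

Final sorted array: [4, 10, 14, 21, 24, 28, 30, 46]

The merge sort proceeds by recursively splitting the array and merging sorted halves.
After all merges, the sorted array is [4, 10, 14, 21, 24, 28, 30, 46].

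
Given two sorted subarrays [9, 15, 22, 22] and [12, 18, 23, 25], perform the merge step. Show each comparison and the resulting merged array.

Merging process:

Compare 9 vs 12: take 9 from left. Merged: [9]
Compare 15 vs 12: take 12 from right. Merged: [9, 12]
Compare 15 vs 18: take 15 from left. Merged: [9, 12, 15]
Compare 22 vs 18: take 18 from right. Merged: [9, 12, 15, 18]
Compare 22 vs 23: take 22 from left. Merged: [9, 12, 15, 18, 22]
Compare 22 vs 23: take 22 from left. Merged: [9, 12, 15, 18, 22, 22]
Append remaining from right: [23, 25]. Merged: [9, 12, 15, 18, 22, 22, 23, 25]

Final merged array: [9, 12, 15, 18, 22, 22, 23, 25]
Total comparisons: 6

The merged array is [9, 12, 15, 18, 22, 22, 23, 25], requiring 6 comparisons. The merge step runs in O(n) time where n is the total number of elements.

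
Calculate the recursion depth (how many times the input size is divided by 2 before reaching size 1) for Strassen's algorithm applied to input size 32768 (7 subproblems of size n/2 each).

For divide and conquer with division factor 2:

Problem sizes at each level:
Level 0: 32768
Level 1: 16384
Level 2: 8192
Level 3: 4096
Level 4: 2048
Level 5: 1024
Level 6: 512
Level 7: 256
Level 8: 128
Level 9: 64
Level 10: 32
Level 11: 16
Level 12: 8
Level 13: 4
Level 14: 2
Level 15: 1

The root is level 0 and the size-1 base case is level 15 (the tree spans levels 0 through 15, i.e. 16 levels counting the root), so the depth is the number of divisions: log_2(32768) = 15

The recursion tree depth is log_2(32768) = 15. At each level, the problem size is divided by 2, so it takes 15 divisions to reduce to a base case of size 1. The algorithm makes 7 recursive calls at each level.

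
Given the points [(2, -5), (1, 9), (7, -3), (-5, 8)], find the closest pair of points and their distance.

Computing all pairwise distances among 4 points:

d((2, -5), (1, 9)) = 14.0357
d((2, -5), (7, -3)) = 5.3852 <-- minimum
d((2, -5), (-5, 8)) = 14.7648
d((1, 9), (7, -3)) = 13.4164
d((1, 9), (-5, 8)) = 6.0828
d((7, -3), (-5, 8)) = 16.2788

Closest pair: (2, -5) and (7, -3) with distance 5.3852

The closest pair is (2, -5) and (7, -3) with Euclidean distance 5.3852. For 4 points, brute-force pairwise comparison is shown above. For large n, the divide-and-conquer algorithm (sort by x, recurse on halves, check the dividing strip) achieves O(n log n).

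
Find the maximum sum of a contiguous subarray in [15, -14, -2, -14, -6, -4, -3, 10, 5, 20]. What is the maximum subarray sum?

Using Kadane's algorithm on [15, -14, -2, -14, -6, -4, -3, 10, 5, 20]:

Scanning through the array:
Position 1 (value -14): max_ending_here = 1, max_so_far = 15
Position 2 (value -2): max_ending_here = -1, max_so_far = 15
Position 3 (value -14): max_ending_here = -14, max_so_far = 15
Position 4 (value -6): max_ending_here = -6, max_so_far = 15
Position 5 (value -4): max_ending_here = -4, max_so_far = 15
Position 6 (value -3): max_ending_here = -3, max_so_far = 15
Position 7 (value 10): max_ending_here = 10, max_so_far = 15
Position 8 (value 5): max_ending_here = 15, max_so_far = 15
Position 9 (value 20): max_ending_here = 35, max_so_far = 35

Maximum subarray: [10, 5, 20]
Maximum sum: 35

The maximum subarray is [10, 5, 20] with sum 35. This subarray runs from index 7 to index 9.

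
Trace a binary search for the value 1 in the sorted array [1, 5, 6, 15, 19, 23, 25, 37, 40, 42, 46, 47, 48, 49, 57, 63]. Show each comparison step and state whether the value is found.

Binary search for 1 in [1, 5, 6, 15, 19, 23, 25, 37, 40, 42, 46, 47, 48, 49, 57, 63]:

lo=0, hi=15, mid=7, arr[mid]=37 -> 37 > 1, search left half
lo=0, hi=6, mid=3, arr[mid]=15 -> 15 > 1, search left half
lo=0, hi=2, mid=1, arr[mid]=5 -> 5 > 1, search left half
lo=0, hi=0, mid=0, arr[mid]=1 -> Found target at index 0!

Binary search finds 1 at index 0 after 4 comparisons. The search repeatedly halves the search space by comparing with the middle element.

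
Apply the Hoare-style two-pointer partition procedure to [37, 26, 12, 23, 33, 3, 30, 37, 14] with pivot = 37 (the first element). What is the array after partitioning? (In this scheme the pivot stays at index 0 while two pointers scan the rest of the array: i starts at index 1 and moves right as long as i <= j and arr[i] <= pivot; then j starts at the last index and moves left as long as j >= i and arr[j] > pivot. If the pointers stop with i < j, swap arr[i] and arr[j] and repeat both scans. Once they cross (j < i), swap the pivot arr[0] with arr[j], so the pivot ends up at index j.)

Hoare-style two-pointer partition with pivot = 37:

Initial array: [37, 26, 12, 23, 33, 3, 30, 37, 14]

Pointers start at i = 1, j = 8.
i ends at 9, j ends at 8: the pointers have crossed (j < i), so scanning stops.

Swap pivot arr[0] with arr[8] to place pivot at position 8: [14, 26, 12, 23, 33, 3, 30, 37, 37]
Pivot position: 8

After partitioning with pivot 37, the array becomes [14, 26, 12, 23, 33, 3, 30, 37, 37]. The pivot is placed at index 8. All elements to the left of the pivot are <= 37, and all elements to the right are > 37.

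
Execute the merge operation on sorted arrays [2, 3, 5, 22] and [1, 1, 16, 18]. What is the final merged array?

Merging process:

Compare 2 vs 1: take 1 from right. Merged: [1]
Compare 2 vs 1: take 1 from right. Merged: [1, 1]
Compare 2 vs 16: take 2 from left. Merged: [1, 1, 2]
Compare 3 vs 16: take 3 from left. Merged: [1, 1, 2, 3]
Compare 5 vs 16: take 5 from left. Merged: [1, 1, 2, 3, 5]
Compare 22 vs 16: take 16 from right. Merged: [1, 1, 2, 3, 5, 16]
Compare 22 vs 18: take 18 from right. Merged: [1, 1, 2, 3, 5, 16, 18]
Append remaining from left: [22]. Merged: [1, 1, 2, 3, 5, 16, 18, 22]

Final merged array: [1, 1, 2, 3, 5, 16, 18, 22]
Total comparisons: 7

The merged array is [1, 1, 2, 3, 5, 16, 18, 22], requiring 7 comparisons. The merge step runs in O(n) time where n is the total number of elements.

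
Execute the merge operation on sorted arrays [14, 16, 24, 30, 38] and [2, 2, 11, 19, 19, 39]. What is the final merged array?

Merging process:

Compare 14 vs 2: take 2 from right. Merged: [2]
Compare 14 vs 2: take 2 from right. Merged: [2, 2]
Compare 14 vs 11: take 11 from right. Merged: [2, 2, 11]
Compare 14 vs 19: take 14 from left. Merged: [2, 2, 11, 14]
Compare 16 vs 19: take 16 from left. Merged: [2, 2, 11, 14, 16]
Compare 24 vs 19: take 19 from right. Merged: [2, 2, 11, 14, 16, 19]
Compare 24 vs 19: take 19 from right. Merged: [2, 2, 11, 14, 16, 19, 19]
Compare 24 vs 39: take 24 from left. Merged: [2, 2, 11, 14, 16, 19, 19, 24]
Compare 30 vs 39: take 30 from left. Merged: [2, 2, 11, 14, 16, 19, 19, 24, 30]
Compare 38 vs 39: take 38 from left. Merged: [2, 2, 11, 14, 16, 19, 19, 24, 30, 38]
Append remaining from right: [39]. Merged: [2, 2, 11, 14, 16, 19, 19, 24, 30, 38, 39]

Final merged array: [2, 2, 11, 14, 16, 19, 19, 24, 30, 38, 39]
Total comparisons: 10

The merged array is [2, 2, 11, 14, 16, 19, 19, 24, 30, 38, 39], requiring 10 comparisons. The merge step runs in O(n) time where n is the total number of elements.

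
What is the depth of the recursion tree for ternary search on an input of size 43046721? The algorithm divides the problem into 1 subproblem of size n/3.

For divide and conquer with division factor 3:

Problem sizes at each level:
Level 0: 43046721
Level 1: 14348907
Level 2: 4782969
Level 3: 1594323
Level 4: 531441
Level 5: 177147
Level 6: 59049
Level 7: 19683
Level 8: 6561
Level 9: 2187
Level 10: 729
Level 11: 243
Level 12: 81
Level 13: 27
Level 14: 9
Level 15: 3
Level 16: 1

The root is level 0 and the size-1 base case is level 16 (the tree spans levels 0 through 16, i.e. 17 levels counting the root), so the depth is the number of divisions: log_3(43046721) = 16

The recursion tree depth is log_3(43046721) = 16. At each level, the problem size is divided by 3, so it takes 16 divisions to reduce to a base case of size 1. The algorithm makes 1 recursive call at each level.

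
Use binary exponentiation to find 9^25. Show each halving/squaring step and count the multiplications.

Computing 9^25 by squaring (build up from 9^1; each line after the first costs one multiplication):

9^1 = 9
9^2 = (9^1)^2 = 9^2 = 81
9^3 = 9 * 9^2 = 9 * 81 = 729
9^6 = (9^3)^2 = 729^2 = 531441
9^12 = (9^6)^2 = 531441^2 = 282429536481
9^24 = (9^12)^2 = 282429536481^2 = 79766443076872509863361
9^25 = 9 * 9^24 = 9 * 79766443076872509863361 = 717897987691852588770249

Result: 717897987691852588770249
Multiplications needed: 6 (6 lines after 9^1)

9^25 = 717897987691852588770249. Using exponentiation by squaring, this requires 6 multiplications. The key idea: if the exponent is even, square the half-power; if odd, multiply by the base once.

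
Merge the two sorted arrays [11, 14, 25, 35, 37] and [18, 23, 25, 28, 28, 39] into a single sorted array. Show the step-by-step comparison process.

Merging process:

Compare 11 vs 18: take 11 from left. Merged: [11]
Compare 14 vs 18: take 14 from left. Merged: [11, 14]
Compare 25 vs 18: take 18 from right. Merged: [11, 14, 18]
Compare 25 vs 23: take 23 from right. Merged: [11, 14, 18, 23]
Compare 25 vs 25: take 25 from left. Merged: [11, 14, 18, 23, 25]
Compare 35 vs 25: take 25 from right. Merged: [11, 14, 18, 23, 25, 25]
Compare 35 vs 28: take 28 from right. Merged: [11, 14, 18, 23, 25, 25, 28]
Compare 35 vs 28: take 28 from right. Merged: [11, 14, 18, 23, 25, 25, 28, 28]
Compare 35 vs 39: take 35 from left. Merged: [11, 14, 18, 23, 25, 25, 28, 28, 35]
Compare 37 vs 39: take 37 from left. Merged: [11, 14, 18, 23, 25, 25, 28, 28, 35, 37]
Append remaining from right: [39]. Merged: [11, 14, 18, 23, 25, 25, 28, 28, 35, 37, 39]

Final merged array: [11, 14, 18, 23, 25, 25, 28, 28, 35, 37, 39]
Total comparisons: 10

The merged array is [11, 14, 18, 23, 25, 25, 28, 28, 35, 37, 39], requiring 10 comparisons. The merge step runs in O(n) time where n is the total number of elements.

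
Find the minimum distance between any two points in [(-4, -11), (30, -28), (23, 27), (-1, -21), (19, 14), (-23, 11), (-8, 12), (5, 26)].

Computing all pairwise distances among 8 points:

d((-4, -11), (30, -28)) = 38.0132
d((-4, -11), (23, 27)) = 46.6154
d((-4, -11), (-1, -21)) = 10.4403 <-- minimum
d((-4, -11), (19, 14)) = 33.9706
d((-4, -11), (-23, 11)) = 29.0689
d((-4, -11), (-8, 12)) = 23.3452
d((-4, -11), (5, 26)) = 38.0789
d((30, -28), (23, 27)) = 55.4437
d((30, -28), (-1, -21)) = 31.7805
d((30, -28), (19, 14)) = 43.4166
d((30, -28), (-23, 11)) = 65.8027
d((30, -28), (-8, 12)) = 55.1725
d((30, -28), (5, 26)) = 59.5063
d((23, 27), (-1, -21)) = 53.6656
d((23, 27), (19, 14)) = 13.6015
d((23, 27), (-23, 11)) = 48.7032
d((23, 27), (-8, 12)) = 34.4384
d((23, 27), (5, 26)) = 18.0278
d((-1, -21), (19, 14)) = 40.3113
d((-1, -21), (-23, 11)) = 38.833
d((-1, -21), (-8, 12)) = 33.7343
d((-1, -21), (5, 26)) = 47.3814
d((19, 14), (-23, 11)) = 42.107
d((19, 14), (-8, 12)) = 27.074
d((19, 14), (5, 26)) = 18.4391
d((-23, 11), (-8, 12)) = 15.0333
d((-23, 11), (5, 26)) = 31.7648
d((-8, 12), (5, 26)) = 19.105

Closest pair: (-4, -11) and (-1, -21) with distance 10.4403

The closest pair is (-4, -11) and (-1, -21) with Euclidean distance 10.4403. For 8 points, brute-force pairwise comparison is shown above. For large n, the divide-and-conquer algorithm (sort by x, recurse on halves, check the dividing strip) achieves O(n log n).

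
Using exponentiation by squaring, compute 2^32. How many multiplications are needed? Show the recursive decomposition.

Computing 2^32 by squaring (build up from 2^1; each line after the first costs one multiplication):

2^1 = 2
2^2 = (2^1)^2 = 2^2 = 4
2^4 = (2^2)^2 = 4^2 = 16
2^8 = (2^4)^2 = 16^2 = 256
2^16 = (2^8)^2 = 256^2 = 65536
2^32 = (2^16)^2 = 65536^2 = 4294967296

Result: 4294967296
Multiplications needed: 5 (5 lines after 2^1)

2^32 = 4294967296. Using exponentiation by squaring, this requires 5 multiplications. The key idea: if the exponent is even, square the half-power; if odd, multiply by the base once.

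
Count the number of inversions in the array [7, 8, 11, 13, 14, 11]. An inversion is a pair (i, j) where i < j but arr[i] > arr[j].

Finding inversions in [7, 8, 11, 13, 14, 11]:

(3, 5): arr[3]=13 > arr[5]=11
(4, 5): arr[4]=14 > arr[5]=11

Total inversions: 2

The array has 2 inversion(s): (3,5), (4,5). Each pair (i,j) satisfies i < j and arr[i] > arr[j].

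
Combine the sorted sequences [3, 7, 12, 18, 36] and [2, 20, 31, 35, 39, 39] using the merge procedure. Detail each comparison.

Merging process:

Compare 3 vs 2: take 2 from right. Merged: [2]
Compare 3 vs 20: take 3 from left. Merged: [2, 3]
Compare 7 vs 20: take 7 from left. Merged: [2, 3, 7]
Compare 12 vs 20: take 12 from left. Merged: [2, 3, 7, 12]
Compare 18 vs 20: take 18 from left. Merged: [2, 3, 7, 12, 18]
Compare 36 vs 20: take 20 from right. Merged: [2, 3, 7, 12, 18, 20]
Compare 36 vs 31: take 31 from right. Merged: [2, 3, 7, 12, 18, 20, 31]
Compare 36 vs 35: take 35 from right. Merged: [2, 3, 7, 12, 18, 20, 31, 35]
Compare 36 vs 39: take 36 from left. Merged: [2, 3, 7, 12, 18, 20, 31, 35, 36]
Append remaining from right: [39, 39]. Merged: [2, 3, 7, 12, 18, 20, 31, 35, 36, 39, 39]

Final merged array: [2, 3, 7, 12, 18, 20, 31, 35, 36, 39, 39]
Total comparisons: 9

The merged array is [2, 3, 7, 12, 18, 20, 31, 35, 36, 39, 39], requiring 9 comparisons. The merge step runs in O(n) time where n is the total number of elements.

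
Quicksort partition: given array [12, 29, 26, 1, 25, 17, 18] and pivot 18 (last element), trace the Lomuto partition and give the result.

Lomuto partition with pivot = 18:

Initial array: [12, 29, 26, 1, 25, 17, 18]

arr[0]=12 <= 18: swap with position 0, array becomes [12, 29, 26, 1, 25, 17, 18]
arr[1]=29 > 18: no swap
arr[2]=26 > 18: no swap
arr[3]=1 <= 18: swap with position 1, array becomes [12, 1, 26, 29, 25, 17, 18]
arr[4]=25 > 18: no swap
arr[5]=17 <= 18: swap with position 2, array becomes [12, 1, 17, 29, 25, 26, 18]

Place pivot at position 3: [12, 1, 17, 18, 25, 26, 29]
Pivot position: 3

After partitioning with pivot 18, the array becomes [12, 1, 17, 18, 25, 26, 29]. The pivot is placed at index 3. All elements to the left of the pivot are <= 18, and all elements to the right are > 18.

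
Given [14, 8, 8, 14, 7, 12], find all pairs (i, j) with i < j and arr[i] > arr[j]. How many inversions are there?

Finding inversions in [14, 8, 8, 14, 7, 12]:

(0, 1): arr[0]=14 > arr[1]=8
(0, 2): arr[0]=14 > arr[2]=8
(0, 4): arr[0]=14 > arr[4]=7
(0, 5): arr[0]=14 > arr[5]=12
(1, 4): arr[1]=8 > arr[4]=7
(2, 4): arr[2]=8 > arr[4]=7
(3, 4): arr[3]=14 > arr[4]=7
(3, 5): arr[3]=14 > arr[5]=12

Total inversions: 8

The array has 8 inversion(s): (0,1), (0,2), (0,4), (0,5), (1,4), (2,4), (3,4), (3,5). Each pair (i,j) satisfies i < j and arr[i] > arr[j].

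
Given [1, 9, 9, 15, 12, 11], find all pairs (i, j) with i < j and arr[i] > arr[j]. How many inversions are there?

Finding inversions in [1, 9, 9, 15, 12, 11]:

(3, 4): arr[3]=15 > arr[4]=12
(3, 5): arr[3]=15 > arr[5]=11
(4, 5): arr[4]=12 > arr[5]=11

Total inversions: 3

The array has 3 inversion(s): (3,4), (3,5), (4,5). Each pair (i,j) satisfies i < j and arr[i] > arr[j].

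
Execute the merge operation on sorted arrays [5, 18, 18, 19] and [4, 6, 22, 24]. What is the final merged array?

Merging process:

Compare 5 vs 4: take 4 from right. Merged: [4]
Compare 5 vs 6: take 5 from left. Merged: [4, 5]
Compare 18 vs 6: take 6 from right. Merged: [4, 5, 6]
Compare 18 vs 22: take 18 from left. Merged: [4, 5, 6, 18]
Compare 18 vs 22: take 18 from left. Merged: [4, 5, 6, 18, 18]
Compare 19 vs 22: take 19 from left. Merged: [4, 5, 6, 18, 18, 19]
Append remaining from right: [22, 24]. Merged: [4, 5, 6, 18, 18, 19, 22, 24]

Final merged array: [4, 5, 6, 18, 18, 19, 22, 24]
Total comparisons: 6

The merged array is [4, 5, 6, 18, 18, 19, 22, 24], requiring 6 comparisons. The merge step runs in O(n) time where n is the total number of elements.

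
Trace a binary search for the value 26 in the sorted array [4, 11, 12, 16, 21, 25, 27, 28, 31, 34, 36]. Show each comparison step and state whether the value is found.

Binary search for 26 in [4, 11, 12, 16, 21, 25, 27, 28, 31, 34, 36]:

lo=0, hi=10, mid=5, arr[mid]=25 -> 25 < 26, search right half
lo=6, hi=10, mid=8, arr[mid]=31 -> 31 > 26, search left half
lo=6, hi=7, mid=6, arr[mid]=27 -> 27 > 26, search left half
lo=6 > hi=5, target 26 not found

Binary search determines that 26 is not in the array after 3 comparisons. The search space was exhausted without finding the target.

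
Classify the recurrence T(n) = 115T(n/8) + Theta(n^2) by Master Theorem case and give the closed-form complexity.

Master Theorem for T(n) = 115T(n/8) + O(n^2):

a = 115, b = 8, c = 2
log_b(a) = log_8(115) = 2.2818

Case 1: c = 2 < log_8(115) = 2.2818
T(n) = O(n^(log_8 115))

For T(n) = 115T(n/8) + O(n^2): log_8(115) = 2.2818. This is Case 1 of the Master Theorem (c < log_b(a), work dominated by leaves), giving O(n^(log_8 115)).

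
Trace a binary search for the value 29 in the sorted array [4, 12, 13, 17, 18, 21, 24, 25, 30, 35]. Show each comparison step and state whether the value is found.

Binary search for 29 in [4, 12, 13, 17, 18, 21, 24, 25, 30, 35]:

lo=0, hi=9, mid=4, arr[mid]=18 -> 18 < 29, search right half
lo=5, hi=9, mid=7, arr[mid]=25 -> 25 < 29, search right half
lo=8, hi=9, mid=8, arr[mid]=30 -> 30 > 29, search left half
lo=8 > hi=7, target 29 not found

Binary search determines that 29 is not in the array after 3 comparisons. The search space was exhausted without finding the target.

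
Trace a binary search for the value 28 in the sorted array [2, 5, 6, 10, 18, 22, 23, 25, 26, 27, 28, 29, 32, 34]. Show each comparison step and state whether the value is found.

Binary search for 28 in [2, 5, 6, 10, 18, 22, 23, 25, 26, 27, 28, 29, 32, 34]:

lo=0, hi=13, mid=6, arr[mid]=23 -> 23 < 28, search right half
lo=7, hi=13, mid=10, arr[mid]=28 -> Found target at index 10!

Binary search finds 28 at index 10 after 2 comparisons. The search repeatedly halves the search space by comparing with the middle element.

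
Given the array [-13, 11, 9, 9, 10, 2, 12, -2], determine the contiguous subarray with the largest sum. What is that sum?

Using Kadane's algorithm on [-13, 11, 9, 9, 10, 2, 12, -2]:

Scanning through the array:
Position 1 (value 11): max_ending_here = 11, max_so_far = 11
Position 2 (value 9): max_ending_here = 20, max_so_far = 20
Position 3 (value 9): max_ending_here = 29, max_so_far = 29
Position 4 (value 10): max_ending_here = 39, max_so_far = 39
Position 5 (value 2): max_ending_here = 41, max_so_far = 41
Position 6 (value 12): max_ending_here = 53, max_so_far = 53
Position 7 (value -2): max_ending_here = 51, max_so_far = 53

Maximum subarray: [11, 9, 9, 10, 2, 12]
Maximum sum: 53

The maximum subarray is [11, 9, 9, 10, 2, 12] with sum 53. This subarray runs from index 1 to index 6.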